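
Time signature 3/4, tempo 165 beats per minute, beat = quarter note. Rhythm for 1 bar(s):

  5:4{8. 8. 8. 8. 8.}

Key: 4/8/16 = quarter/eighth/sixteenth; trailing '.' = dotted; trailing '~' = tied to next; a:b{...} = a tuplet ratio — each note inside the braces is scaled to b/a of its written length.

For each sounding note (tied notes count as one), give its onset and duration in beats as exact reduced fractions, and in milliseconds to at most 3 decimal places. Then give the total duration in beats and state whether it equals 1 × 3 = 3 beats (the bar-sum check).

1) 0.0ms=0b +218.182ms=3/5b
2) 218.182ms=3/5b +218.182ms=3/5b
3) 436.364ms=6/5b +218.182ms=3/5b
4) 654.545ms=9/5b +218.182ms=3/5b
5) 872.727ms=12/5b +218.182ms=3/5b
Σ=3b of 3 (165bpm 3/4) — PASS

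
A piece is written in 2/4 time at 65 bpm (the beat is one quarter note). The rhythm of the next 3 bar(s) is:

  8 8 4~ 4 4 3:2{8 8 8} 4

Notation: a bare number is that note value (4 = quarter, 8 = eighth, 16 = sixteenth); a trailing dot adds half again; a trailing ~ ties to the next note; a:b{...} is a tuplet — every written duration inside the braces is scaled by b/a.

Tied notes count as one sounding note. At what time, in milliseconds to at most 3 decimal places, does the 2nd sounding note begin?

note 2 onset = 1/2b = 461.538ms

1. 0.0ms @ 0 + 461.538ms (1/2)
2. 461.538ms @ 1/2 + 461.538ms (1/2)
3. 923.077ms @ 1 + 1846.154ms (2)
4. 2769.231ms @ 3 + 923.077ms (1)
5. 3692.308ms @ 4 + 307.692ms (1/3)
6. 4000.0ms @ 13/3 + 307.692ms (1/3)
7. 4307.692ms @ 14/3 + 307.692ms (1/3)
8. 4615.385ms @ 5 + 923.077ms (1)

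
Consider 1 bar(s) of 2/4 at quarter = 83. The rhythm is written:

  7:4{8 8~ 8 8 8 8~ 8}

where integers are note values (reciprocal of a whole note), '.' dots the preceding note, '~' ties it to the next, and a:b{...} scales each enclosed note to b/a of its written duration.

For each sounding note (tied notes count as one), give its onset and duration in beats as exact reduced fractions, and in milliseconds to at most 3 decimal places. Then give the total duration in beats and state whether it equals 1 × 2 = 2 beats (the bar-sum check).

1) 0.0ms=0b +206.54ms=2/7b
2) 206.54ms=2/7b +413.081ms=4/7b
3) 619.621ms=6/7b +206.54ms=2/7b
4) 826.162ms=8/7b +206.54ms=2/7b
5) 1032.702ms=10/7b +413.081ms=4/7b
Σ=2b of 2 (83bpm 2/4) — PASS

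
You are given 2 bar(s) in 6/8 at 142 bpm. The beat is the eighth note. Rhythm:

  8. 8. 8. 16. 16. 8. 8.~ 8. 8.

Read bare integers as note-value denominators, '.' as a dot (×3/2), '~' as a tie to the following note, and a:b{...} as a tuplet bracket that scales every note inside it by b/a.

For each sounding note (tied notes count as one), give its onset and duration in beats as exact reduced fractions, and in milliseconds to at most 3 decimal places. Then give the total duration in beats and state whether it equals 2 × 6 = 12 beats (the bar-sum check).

1) 0.0ms=0b +633.803ms=3/2b
2) 633.803ms=3/2b +633.803ms=3/2b
3) 1267.606ms=3b +633.803ms=3/2b
4) 1901.408ms=9/2b +316.901ms=3/4b
5) 2218.31ms=21/4b +316.901ms=3/4b
6) 2535.211ms=6b +633.803ms=3/2b
7) 3169.014ms=15/2b +1267.606ms=3b
8) 4436.62ms=21/2b +633.803ms=3/2b
Σ=12b of 12 (142bpm 6/8) — PASS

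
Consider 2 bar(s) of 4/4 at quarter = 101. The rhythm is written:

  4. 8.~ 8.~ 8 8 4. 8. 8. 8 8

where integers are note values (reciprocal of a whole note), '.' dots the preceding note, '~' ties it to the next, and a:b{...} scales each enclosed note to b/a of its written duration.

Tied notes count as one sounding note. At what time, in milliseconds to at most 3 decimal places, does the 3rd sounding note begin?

note 3 onset = 7/2b = 2079.208ms

1. 0.0ms @ 0 + 891.089ms (3/2)
2. 891.089ms @ 3/2 + 1188.119ms (2)
3. 2079.208ms @ 7/2 + 297.03ms (1/2)
4. 2376.238ms @ 4 + 891.089ms (3/2)
5. 3267.327ms @ 11/2 + 445.545ms (3/4)
6. 3712.871ms @ 25/4 + 445.545ms (3/4)
7. 4158.416ms @ 7 + 297.03ms (1/2)
8. 4455.446ms @ 15/2 + 297.03ms (1/2)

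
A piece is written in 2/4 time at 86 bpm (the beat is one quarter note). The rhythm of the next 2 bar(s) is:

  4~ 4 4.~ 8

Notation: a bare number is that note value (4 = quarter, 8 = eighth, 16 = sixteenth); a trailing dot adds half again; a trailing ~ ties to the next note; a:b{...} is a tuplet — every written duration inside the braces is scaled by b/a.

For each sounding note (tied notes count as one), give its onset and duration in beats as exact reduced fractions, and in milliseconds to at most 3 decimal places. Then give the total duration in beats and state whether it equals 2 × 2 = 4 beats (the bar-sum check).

1) 0.0ms=0b +1395.349ms=2b
2) 1395.349ms=2b +1395.349ms=2b
Σ=4b of 4 (86bpm 2/4) — PASS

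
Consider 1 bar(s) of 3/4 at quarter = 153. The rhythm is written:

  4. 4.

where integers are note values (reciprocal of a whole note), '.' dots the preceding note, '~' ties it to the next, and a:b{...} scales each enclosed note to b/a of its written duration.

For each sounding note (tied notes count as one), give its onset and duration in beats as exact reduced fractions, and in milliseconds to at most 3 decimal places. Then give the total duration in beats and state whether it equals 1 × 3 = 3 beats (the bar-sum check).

1) 0.0ms=0b +588.235ms=3/2b
2) 588.235ms=3/2b +588.235ms=3/2b
Σ=3b of 3 (153bpm 3/4) — PASS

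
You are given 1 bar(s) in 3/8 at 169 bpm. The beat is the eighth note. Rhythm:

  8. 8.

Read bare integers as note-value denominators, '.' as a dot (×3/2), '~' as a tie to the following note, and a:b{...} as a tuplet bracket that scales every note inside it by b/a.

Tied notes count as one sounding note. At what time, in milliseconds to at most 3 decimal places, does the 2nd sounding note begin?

1. 0.0ms @ 0 + 532.544ms (3/2)
2. 532.544ms @ 3/2 + 532.544ms (3/2)

note 2 onset = 3/2b = 532.544ms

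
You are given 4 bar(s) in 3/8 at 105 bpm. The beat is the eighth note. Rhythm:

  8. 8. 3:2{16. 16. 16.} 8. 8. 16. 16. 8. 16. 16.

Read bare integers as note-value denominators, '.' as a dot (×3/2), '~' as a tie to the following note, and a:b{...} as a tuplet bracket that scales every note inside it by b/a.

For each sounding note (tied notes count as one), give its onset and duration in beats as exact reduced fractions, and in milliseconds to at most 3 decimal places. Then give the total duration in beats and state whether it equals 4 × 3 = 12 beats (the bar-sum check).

1) 0.0ms=0b +857.143ms=3/2b
2) 857.143ms=3/2b +857.143ms=3/2b
3) 1714.286ms=3b +285.714ms=1/2b
4) 2000.0ms=7/2b +285.714ms=1/2b
5) 2285.714ms=4b +285.714ms=1/2b
6) 2571.429ms=9/2b +857.143ms=3/2b
7) 3428.571ms=6b +857.143ms=3/2b
8) 4285.714ms=15/2b +428.571ms=3/4b
9) 4714.286ms=33/4b +428.571ms=3/4b
10) 5142.857ms=9b +857.143ms=3/2b
11) 6000.0ms=21/2b +428.571ms=3/4b
12) 6428.571ms=45/4b +428.571ms=3/4b
Σ=12b of 12 (105bpm 3/8) — PASS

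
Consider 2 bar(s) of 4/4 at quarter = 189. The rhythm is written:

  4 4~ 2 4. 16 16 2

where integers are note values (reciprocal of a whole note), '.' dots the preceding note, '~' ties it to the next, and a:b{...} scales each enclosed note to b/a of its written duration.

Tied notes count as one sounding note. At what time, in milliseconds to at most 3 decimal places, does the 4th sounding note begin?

note 4 onset = 11/2b = 1746.032ms

1. 0.0ms @ 0 + 317.46ms (1)
2. 317.46ms @ 1 + 952.381ms (3)
3. 1269.841ms @ 4 + 476.19ms (3/2)
4. 1746.032ms @ 11/2 + 79.365ms (1/4)
5. 1825.397ms @ 23/4 + 79.365ms (1/4)
6. 1904.762ms @ 6 + 634.921ms (2)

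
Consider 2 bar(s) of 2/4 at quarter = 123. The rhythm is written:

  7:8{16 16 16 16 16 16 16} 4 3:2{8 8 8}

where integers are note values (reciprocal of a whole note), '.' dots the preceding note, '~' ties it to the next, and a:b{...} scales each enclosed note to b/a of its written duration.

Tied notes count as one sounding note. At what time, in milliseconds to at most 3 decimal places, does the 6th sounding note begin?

note 6 onset = 10/7b = 696.864ms

1. 0.0ms @ 0 + 139.373ms (2/7)
2. 139.373ms @ 2/7 + 139.373ms (2/7)
3. 278.746ms @ 4/7 + 139.373ms (2/7)
4. 418.118ms @ 6/7 + 139.373ms (2/7)
5. 557.491ms @ 8/7 + 139.373ms (2/7)
6. 696.864ms @ 10/7 + 139.373ms (2/7)
7. 836.237ms @ 12/7 + 139.373ms (2/7)
8. 975.61ms @ 2 + 487.805ms (1)
9. 1463.415ms @ 3 + 162.602ms (1/3)
10. 1626.016ms @ 10/3 + 162.602ms (1/3)
11. 1788.618ms @ 11/3 + 162.602ms (1/3)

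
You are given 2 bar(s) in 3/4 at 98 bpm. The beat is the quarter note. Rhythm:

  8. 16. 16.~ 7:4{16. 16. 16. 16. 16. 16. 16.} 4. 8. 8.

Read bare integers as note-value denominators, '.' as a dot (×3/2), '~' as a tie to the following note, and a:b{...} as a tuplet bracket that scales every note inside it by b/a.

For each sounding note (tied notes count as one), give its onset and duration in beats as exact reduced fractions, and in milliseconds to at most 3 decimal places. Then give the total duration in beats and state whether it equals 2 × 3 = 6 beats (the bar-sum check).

1) 0.0ms=0b +459.184ms=3/4b
2) 459.184ms=3/4b +229.592ms=3/8b
3) 688.776ms=9/8b +360.787ms=33/56b
4) 1049.563ms=12/7b +131.195ms=3/14b
5) 1180.758ms=27/14b +131.195ms=3/14b
6) 1311.953ms=15/7b +131.195ms=3/14b
7) 1443.149ms=33/14b +131.195ms=3/14b
8) 1574.344ms=18/7b +131.195ms=3/14b
9) 1705.539ms=39/14b +131.195ms=3/14b
10) 1836.735ms=3b +918.367ms=3/2b
11) 2755.102ms=9/2b +459.184ms=3/4b
12) 3214.286ms=21/4b +459.184ms=3/4b
Σ=6b of 6 (98bpm 3/4) — PASS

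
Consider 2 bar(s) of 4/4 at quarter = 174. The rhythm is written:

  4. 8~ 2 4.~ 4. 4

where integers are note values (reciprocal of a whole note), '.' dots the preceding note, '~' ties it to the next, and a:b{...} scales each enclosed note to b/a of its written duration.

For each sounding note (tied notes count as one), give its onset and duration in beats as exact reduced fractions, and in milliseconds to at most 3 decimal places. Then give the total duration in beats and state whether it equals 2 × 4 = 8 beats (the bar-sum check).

1) 0.0ms=0b +517.241ms=3/2b
2) 517.241ms=3/2b +862.069ms=5/2b
3) 1379.31ms=4b +1034.483ms=3b
4) 2413.793ms=7b +344.828ms=1b
Σ=8b of 8 (174bpm 4/4) — PASS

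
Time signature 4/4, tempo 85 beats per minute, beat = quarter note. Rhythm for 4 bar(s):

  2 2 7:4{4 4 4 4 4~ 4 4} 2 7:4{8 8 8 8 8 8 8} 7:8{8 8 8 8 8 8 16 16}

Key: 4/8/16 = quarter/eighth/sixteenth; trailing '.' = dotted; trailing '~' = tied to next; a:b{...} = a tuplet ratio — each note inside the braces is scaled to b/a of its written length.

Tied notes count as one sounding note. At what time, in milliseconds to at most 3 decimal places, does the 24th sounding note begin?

note 24 onset = 110/7b = 11092.437ms

1. 0.0ms @ 0 + 1411.765ms (2)
2. 1411.765ms @ 2 + 1411.765ms (2)
3. 2823.529ms @ 4 + 403.361ms (4/7)
4. 3226.891ms @ 32/7 + 403.361ms (4/7)
5. 3630.252ms @ 36/7 + 403.361ms (4/7)
6. 4033.613ms @ 40/7 + 403.361ms (4/7)
7. 4436.975ms @ 44/7 + 806.723ms (8/7)
8. 5243.697ms @ 52/7 + 403.361ms (4/7)
9. 5647.059ms @ 8 + 1411.765ms (2)
10. 7058.824ms @ 10 + 201.681ms (2/7)
11. 7260.504ms @ 72/7 + 201.681ms (2/7)
12. 7462.185ms @ 74/7 + 201.681ms (2/7)
13. 7663.866ms @ 76/7 + 201.681ms (2/7)
14. 7865.546ms @ 78/7 + 201.681ms (2/7)
15. 8067.227ms @ 80/7 + 201.681ms (2/7)
16. 8268.908ms @ 82/7 + 201.681ms (2/7)
17. 8470.588ms @ 12 + 403.361ms (4/7)
18. 8873.95ms @ 88/7 + 403.361ms (4/7)
19. 9277.311ms @ 92/7 + 403.361ms (4/7)
20. 9680.672ms @ 96/7 + 403.361ms (4/7)
21. 10084.034ms @ 100/7 + 403.361ms (4/7)
22. 10487.395ms @ 104/7 + 403.361ms (4/7)
23. 10890.756ms @ 108/7 + 201.681ms (2/7)
24. 11092.437ms @ 110/7 + 201.681ms (2/7)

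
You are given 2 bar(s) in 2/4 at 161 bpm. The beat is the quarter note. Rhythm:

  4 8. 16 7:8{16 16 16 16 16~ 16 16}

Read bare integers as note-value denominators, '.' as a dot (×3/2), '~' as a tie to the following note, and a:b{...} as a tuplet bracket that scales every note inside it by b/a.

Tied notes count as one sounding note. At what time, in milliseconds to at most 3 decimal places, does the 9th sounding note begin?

note 9 onset = 26/7b = 1384.206ms

1. 0.0ms @ 0 + 372.671ms (1)
2. 372.671ms @ 1 + 279.503ms (3/4)
3. 652.174ms @ 7/4 + 93.168ms (1/4)
4. 745.342ms @ 2 + 106.477ms (2/7)
5. 851.819ms @ 16/7 + 106.477ms (2/7)
6. 958.296ms @ 18/7 + 106.477ms (2/7)
7. 1064.774ms @ 20/7 + 106.477ms (2/7)
8. 1171.251ms @ 22/7 + 212.955ms (4/7)
9. 1384.206ms @ 26/7 + 106.477ms (2/7)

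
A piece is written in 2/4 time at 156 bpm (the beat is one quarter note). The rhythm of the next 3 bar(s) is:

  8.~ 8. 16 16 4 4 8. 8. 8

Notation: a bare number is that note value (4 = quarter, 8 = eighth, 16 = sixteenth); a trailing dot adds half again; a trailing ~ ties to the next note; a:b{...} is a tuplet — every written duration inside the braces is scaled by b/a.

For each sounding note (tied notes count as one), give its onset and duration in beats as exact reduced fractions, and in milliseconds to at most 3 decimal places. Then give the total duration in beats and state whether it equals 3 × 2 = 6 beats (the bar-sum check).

1) 0.0ms=0b +576.923ms=3/2b
2) 576.923ms=3/2b +96.154ms=1/4b
3) 673.077ms=7/4b +96.154ms=1/4b
4) 769.231ms=2b +384.615ms=1b
5) 1153.846ms=3b +384.615ms=1b
6) 1538.462ms=4b +288.462ms=3/4b
7) 1826.923ms=19/4b +288.462ms=3/4b
8) 2115.385ms=11/2b +192.308ms=1/2b
Σ=6b of 6 (156bpm 2/4) — PASS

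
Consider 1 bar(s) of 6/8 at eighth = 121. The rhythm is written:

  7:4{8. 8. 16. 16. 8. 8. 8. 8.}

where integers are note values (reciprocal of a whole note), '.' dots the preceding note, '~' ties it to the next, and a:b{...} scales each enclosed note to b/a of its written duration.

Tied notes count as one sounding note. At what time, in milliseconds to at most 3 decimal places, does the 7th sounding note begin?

note 7 onset = 30/7b = 2125.148ms

1. 0.0ms @ 0 + 425.03ms (6/7)
2. 425.03ms @ 6/7 + 425.03ms (6/7)
3. 850.059ms @ 12/7 + 212.515ms (3/7)
4. 1062.574ms @ 15/7 + 212.515ms (3/7)
5. 1275.089ms @ 18/7 + 425.03ms (6/7)
6. 1700.118ms @ 24/7 + 425.03ms (6/7)
7. 2125.148ms @ 30/7 + 425.03ms (6/7)
8. 2550.177ms @ 36/7 + 425.03ms (6/7)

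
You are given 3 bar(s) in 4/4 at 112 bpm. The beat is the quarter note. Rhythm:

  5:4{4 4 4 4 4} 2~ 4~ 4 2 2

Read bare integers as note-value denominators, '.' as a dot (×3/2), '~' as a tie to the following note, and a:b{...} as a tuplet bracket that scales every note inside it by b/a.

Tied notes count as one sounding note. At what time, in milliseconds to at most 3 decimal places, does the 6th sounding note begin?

1. 0.0ms @ 0 + 428.571ms (4/5)
2. 428.571ms @ 4/5 + 428.571ms (4/5)
3. 857.143ms @ 8/5 + 428.571ms (4/5)
4. 1285.714ms @ 12/5 + 428.571ms (4/5)
5. 1714.286ms @ 16/5 + 428.571ms (4/5)
6. 2142.857ms @ 4 + 2142.857ms (4)
7. 4285.714ms @ 8 + 1071.429ms (2)
8. 5357.143ms @ 10 + 1071.429ms (2)

note 6 onset = 4b = 2142.857ms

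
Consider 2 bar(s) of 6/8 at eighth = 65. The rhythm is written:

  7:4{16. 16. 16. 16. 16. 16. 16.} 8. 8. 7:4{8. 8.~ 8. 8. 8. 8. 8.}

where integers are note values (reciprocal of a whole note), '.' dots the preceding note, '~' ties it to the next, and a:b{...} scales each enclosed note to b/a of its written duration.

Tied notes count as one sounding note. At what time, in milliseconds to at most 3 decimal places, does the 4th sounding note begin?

1. 0.0ms @ 0 + 395.604ms (3/7)
2. 395.604ms @ 3/7 + 395.604ms (3/7)
3. 791.209ms @ 6/7 + 395.604ms (3/7)
4. 1186.813ms @ 9/7 + 395.604ms (3/7)
5. 1582.418ms @ 12/7 + 395.604ms (3/7)
6. 1978.022ms @ 15/7 + 395.604ms (3/7)
7. 2373.626ms @ 18/7 + 395.604ms (3/7)
8. 2769.231ms @ 3 + 1384.615ms (3/2)
9. 4153.846ms @ 9/2 + 1384.615ms (3/2)
10. 5538.462ms @ 6 + 791.209ms (6/7)
11. 6329.67ms @ 48/7 + 1582.418ms (12/7)
12. 7912.088ms @ 60/7 + 791.209ms (6/7)
13. 8703.297ms @ 66/7 + 791.209ms (6/7)
14. 9494.505ms @ 72/7 + 791.209ms (6/7)
15. 10285.714ms @ 78/7 + 791.209ms (6/7)

note 4 onset = 9/7b = 1186.813ms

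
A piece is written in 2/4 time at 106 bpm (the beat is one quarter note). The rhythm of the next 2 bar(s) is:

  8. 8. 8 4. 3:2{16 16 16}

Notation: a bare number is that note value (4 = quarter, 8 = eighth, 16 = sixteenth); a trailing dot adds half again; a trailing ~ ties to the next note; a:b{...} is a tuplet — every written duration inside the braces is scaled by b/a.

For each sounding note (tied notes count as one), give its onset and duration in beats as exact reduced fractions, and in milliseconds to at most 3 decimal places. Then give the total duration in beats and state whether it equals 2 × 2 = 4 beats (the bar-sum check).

1) 0.0ms=0b +424.528ms=3/4b
2) 424.528ms=3/4b +424.528ms=3/4b
3) 849.057ms=3/2b +283.019ms=1/2b
4) 1132.075ms=2b +849.057ms=3/2b
5) 1981.132ms=7/2b +94.34ms=1/6b
6) 2075.472ms=11/3b +94.34ms=1/6b
7) 2169.811ms=23/6b +94.34ms=1/6b
Σ=4b of 4 (106bpm 2/4) — PASS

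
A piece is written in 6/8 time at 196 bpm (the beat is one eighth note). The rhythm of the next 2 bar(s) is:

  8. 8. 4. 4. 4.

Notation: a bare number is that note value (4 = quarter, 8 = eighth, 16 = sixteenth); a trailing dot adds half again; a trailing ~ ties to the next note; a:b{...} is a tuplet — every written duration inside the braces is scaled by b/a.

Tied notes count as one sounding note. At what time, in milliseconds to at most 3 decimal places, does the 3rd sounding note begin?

1. 0.0ms @ 0 + 459.184ms (3/2)
2. 459.184ms @ 3/2 + 459.184ms (3/2)
3. 918.367ms @ 3 + 918.367ms (3)
4. 1836.735ms @ 6 + 918.367ms (3)
5. 2755.102ms @ 9 + 918.367ms (3)

note 3 onset = 3b = 918.367ms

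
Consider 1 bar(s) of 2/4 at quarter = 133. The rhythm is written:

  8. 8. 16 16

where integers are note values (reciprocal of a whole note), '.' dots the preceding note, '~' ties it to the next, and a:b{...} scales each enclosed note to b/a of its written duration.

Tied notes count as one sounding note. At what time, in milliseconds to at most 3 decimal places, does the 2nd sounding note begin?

note 2 onset = 3/4b = 338.346ms

1. 0.0ms @ 0 + 338.346ms (3/4)
2. 338.346ms @ 3/4 + 338.346ms (3/4)
3. 676.692ms @ 3/2 + 112.782ms (1/4)
4. 789.474ms @ 7/4 + 112.782ms (1/4)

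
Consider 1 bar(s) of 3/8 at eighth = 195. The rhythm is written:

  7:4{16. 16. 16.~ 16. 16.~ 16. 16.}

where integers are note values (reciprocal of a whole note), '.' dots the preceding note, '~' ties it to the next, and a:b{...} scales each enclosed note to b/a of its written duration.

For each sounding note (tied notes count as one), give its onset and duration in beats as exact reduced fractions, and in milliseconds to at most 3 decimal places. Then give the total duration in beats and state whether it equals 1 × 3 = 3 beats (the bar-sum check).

1) 0.0ms=0b +131.868ms=3/7b
2) 131.868ms=3/7b +131.868ms=3/7b
3) 263.736ms=6/7b +263.736ms=6/7b
4) 527.473ms=12/7b +263.736ms=6/7b
5) 791.209ms=18/7b +131.868ms=3/7b
Σ=3b of 3 (195bpm 3/8) — PASS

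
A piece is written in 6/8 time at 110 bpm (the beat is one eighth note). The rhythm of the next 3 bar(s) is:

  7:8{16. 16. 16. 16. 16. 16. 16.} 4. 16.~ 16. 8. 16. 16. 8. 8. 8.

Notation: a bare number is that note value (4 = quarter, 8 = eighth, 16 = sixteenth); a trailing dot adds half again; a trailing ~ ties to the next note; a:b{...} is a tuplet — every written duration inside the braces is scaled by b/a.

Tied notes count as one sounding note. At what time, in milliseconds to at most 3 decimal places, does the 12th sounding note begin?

1. 0.0ms @ 0 + 467.532ms (6/7)
2. 467.532ms @ 6/7 + 467.532ms (6/7)
3. 935.065ms @ 12/7 + 467.532ms (6/7)
4. 1402.597ms @ 18/7 + 467.532ms (6/7)
5. 1870.13ms @ 24/7 + 467.532ms (6/7)
6. 2337.662ms @ 30/7 + 467.532ms (6/7)
7. 2805.195ms @ 36/7 + 467.532ms (6/7)
8. 3272.727ms @ 6 + 1636.364ms (3)
9. 4909.091ms @ 9 + 818.182ms (3/2)
10. 5727.273ms @ 21/2 + 818.182ms (3/2)
11. 6545.455ms @ 12 + 409.091ms (3/4)
12. 6954.545ms @ 51/4 + 409.091ms (3/4)
13. 7363.636ms @ 27/2 + 818.182ms (3/2)
14. 8181.818ms @ 15 + 818.182ms (3/2)
15. 9000.0ms @ 33/2 + 818.182ms (3/2)

note 12 onset = 51/4b = 6954.545ms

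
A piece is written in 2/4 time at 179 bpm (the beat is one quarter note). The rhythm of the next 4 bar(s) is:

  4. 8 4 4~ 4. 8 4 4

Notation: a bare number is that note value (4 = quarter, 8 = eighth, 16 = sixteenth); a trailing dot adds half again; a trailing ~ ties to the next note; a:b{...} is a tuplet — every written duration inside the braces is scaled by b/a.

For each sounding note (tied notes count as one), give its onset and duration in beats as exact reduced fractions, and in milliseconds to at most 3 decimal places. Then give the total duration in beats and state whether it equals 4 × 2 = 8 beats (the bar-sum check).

1) 0.0ms=0b +502.793ms=3/2b
2) 502.793ms=3/2b +167.598ms=1/2b
3) 670.391ms=2b +335.196ms=1b
4) 1005.587ms=3b +837.989ms=5/2b
5) 1843.575ms=11/2b +167.598ms=1/2b
6) 2011.173ms=6b +335.196ms=1b
7) 2346.369ms=7b +335.196ms=1b
Σ=8b of 8 (179bpm 2/4) — PASS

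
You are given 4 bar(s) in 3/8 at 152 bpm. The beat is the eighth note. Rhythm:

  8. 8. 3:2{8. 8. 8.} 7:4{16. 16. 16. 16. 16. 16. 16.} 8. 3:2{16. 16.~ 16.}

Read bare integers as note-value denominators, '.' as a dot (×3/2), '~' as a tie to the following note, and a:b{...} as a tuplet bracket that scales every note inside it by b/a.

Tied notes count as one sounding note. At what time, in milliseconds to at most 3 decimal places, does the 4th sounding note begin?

1. 0.0ms @ 0 + 592.105ms (3/2)
2. 592.105ms @ 3/2 + 592.105ms (3/2)
3. 1184.211ms @ 3 + 394.737ms (1)
4. 1578.947ms @ 4 + 394.737ms (1)
5. 1973.684ms @ 5 + 394.737ms (1)
6. 2368.421ms @ 6 + 169.173ms (3/7)
7. 2537.594ms @ 45/7 + 169.173ms (3/7)
8. 2706.767ms @ 48/7 + 169.173ms (3/7)
9. 2875.94ms @ 51/7 + 169.173ms (3/7)
10. 3045.113ms @ 54/7 + 169.173ms (3/7)
11. 3214.286ms @ 57/7 + 169.173ms (3/7)
12. 3383.459ms @ 60/7 + 169.173ms (3/7)
13. 3552.632ms @ 9 + 592.105ms (3/2)
14. 4144.737ms @ 21/2 + 197.368ms (1/2)
15. 4342.105ms @ 11 + 394.737ms (1)

note 4 onset = 4b = 1578.947ms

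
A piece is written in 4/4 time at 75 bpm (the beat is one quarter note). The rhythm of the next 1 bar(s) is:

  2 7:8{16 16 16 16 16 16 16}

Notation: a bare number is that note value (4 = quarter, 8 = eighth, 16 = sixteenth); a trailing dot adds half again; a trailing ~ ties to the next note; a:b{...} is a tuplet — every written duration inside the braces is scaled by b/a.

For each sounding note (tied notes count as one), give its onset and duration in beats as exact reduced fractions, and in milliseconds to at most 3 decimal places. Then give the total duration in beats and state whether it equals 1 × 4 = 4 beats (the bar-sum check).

1) 0.0ms=0b +1600.0ms=2b
2) 1600.0ms=2b +228.571ms=2/7b
3) 1828.571ms=16/7b +228.571ms=2/7b
4) 2057.143ms=18/7b +228.571ms=2/7b
5) 2285.714ms=20/7b +228.571ms=2/7b
6) 2514.286ms=22/7b +228.571ms=2/7b
7) 2742.857ms=24/7b +228.571ms=2/7b
8) 2971.429ms=26/7b +228.571ms=2/7b
Σ=4b of 4 (75bpm 4/4) — PASS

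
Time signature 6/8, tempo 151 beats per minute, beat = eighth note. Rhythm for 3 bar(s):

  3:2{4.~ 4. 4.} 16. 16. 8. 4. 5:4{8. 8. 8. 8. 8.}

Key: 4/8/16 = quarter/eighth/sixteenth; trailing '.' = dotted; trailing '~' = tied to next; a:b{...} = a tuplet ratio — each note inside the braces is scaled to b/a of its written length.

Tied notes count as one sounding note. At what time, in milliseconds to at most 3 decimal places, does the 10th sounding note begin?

1. 0.0ms @ 0 + 1589.404ms (4)
2. 1589.404ms @ 4 + 794.702ms (2)
3. 2384.106ms @ 6 + 298.013ms (3/4)
4. 2682.119ms @ 27/4 + 298.013ms (3/4)
5. 2980.132ms @ 15/2 + 596.026ms (3/2)
6. 3576.159ms @ 9 + 1192.053ms (3)
7. 4768.212ms @ 12 + 476.821ms (6/5)
8. 5245.033ms @ 66/5 + 476.821ms (6/5)
9. 5721.854ms @ 72/5 + 476.821ms (6/5)
10. 6198.675ms @ 78/5 + 476.821ms (6/5)
11. 6675.497ms @ 84/5 + 476.821ms (6/5)

note 10 onset = 78/5b = 6198.675ms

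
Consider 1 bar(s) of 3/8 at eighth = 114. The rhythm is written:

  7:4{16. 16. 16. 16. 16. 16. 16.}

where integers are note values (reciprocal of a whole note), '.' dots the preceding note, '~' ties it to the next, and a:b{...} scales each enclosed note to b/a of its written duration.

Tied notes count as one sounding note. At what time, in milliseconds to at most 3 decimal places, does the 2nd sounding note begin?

1. 0.0ms @ 0 + 225.564ms (3/7)
2. 225.564ms @ 3/7 + 225.564ms (3/7)
3. 451.128ms @ 6/7 + 225.564ms (3/7)
4. 676.692ms @ 9/7 + 225.564ms (3/7)
5. 902.256ms @ 12/7 + 225.564ms (3/7)
6. 1127.82ms @ 15/7 + 225.564ms (3/7)
7. 1353.383ms @ 18/7 + 225.564ms (3/7)

note 2 onset = 3/7b = 225.564ms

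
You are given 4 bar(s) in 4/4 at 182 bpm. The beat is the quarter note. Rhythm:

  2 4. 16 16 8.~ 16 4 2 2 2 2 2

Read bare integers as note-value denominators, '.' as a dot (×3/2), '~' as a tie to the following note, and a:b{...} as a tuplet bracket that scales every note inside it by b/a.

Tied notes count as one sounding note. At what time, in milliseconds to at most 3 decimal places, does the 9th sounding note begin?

1. 0.0ms @ 0 + 659.341ms (2)
2. 659.341ms @ 2 + 494.505ms (3/2)
3. 1153.846ms @ 7/2 + 82.418ms (1/4)
4. 1236.264ms @ 15/4 + 82.418ms (1/4)
5. 1318.681ms @ 4 + 329.67ms (1)
6. 1648.352ms @ 5 + 329.67ms (1)
7. 1978.022ms @ 6 + 659.341ms (2)
8. 2637.363ms @ 8 + 659.341ms (2)
9. 3296.703ms @ 10 + 659.341ms (2)
10. 3956.044ms @ 12 + 659.341ms (2)
11. 4615.385ms @ 14 + 659.341ms (2)

note 9 onset = 10b = 3296.703ms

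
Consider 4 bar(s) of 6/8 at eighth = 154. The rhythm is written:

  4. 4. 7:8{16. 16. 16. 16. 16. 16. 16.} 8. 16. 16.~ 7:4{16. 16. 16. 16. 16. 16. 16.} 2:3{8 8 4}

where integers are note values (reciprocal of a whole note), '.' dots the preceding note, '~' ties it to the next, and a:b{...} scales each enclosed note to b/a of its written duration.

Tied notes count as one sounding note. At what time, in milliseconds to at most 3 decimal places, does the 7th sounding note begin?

note 7 onset = 66/7b = 3673.469ms

1. 0.0ms @ 0 + 1168.831ms (3)
2. 1168.831ms @ 3 + 1168.831ms (3)
3. 2337.662ms @ 6 + 333.952ms (6/7)
4. 2671.614ms @ 48/7 + 333.952ms (6/7)
5. 3005.566ms @ 54/7 + 333.952ms (6/7)
6. 3339.518ms @ 60/7 + 333.952ms (6/7)
7. 3673.469ms @ 66/7 + 333.952ms (6/7)
8. 4007.421ms @ 72/7 + 333.952ms (6/7)
9. 4341.373ms @ 78/7 + 333.952ms (6/7)
10. 4675.325ms @ 12 + 584.416ms (3/2)
11. 5259.74ms @ 27/2 + 292.208ms (3/4)
12. 5551.948ms @ 57/4 + 459.184ms (33/28)
13. 6011.132ms @ 108/7 + 166.976ms (3/7)
14. 6178.108ms @ 111/7 + 166.976ms (3/7)
15. 6345.083ms @ 114/7 + 166.976ms (3/7)
16. 6512.059ms @ 117/7 + 166.976ms (3/7)
17. 6679.035ms @ 120/7 + 166.976ms (3/7)
18. 6846.011ms @ 123/7 + 166.976ms (3/7)
19. 7012.987ms @ 18 + 584.416ms (3/2)
20. 7597.403ms @ 39/2 + 584.416ms (3/2)
21. 8181.818ms @ 21 + 1168.831ms (3)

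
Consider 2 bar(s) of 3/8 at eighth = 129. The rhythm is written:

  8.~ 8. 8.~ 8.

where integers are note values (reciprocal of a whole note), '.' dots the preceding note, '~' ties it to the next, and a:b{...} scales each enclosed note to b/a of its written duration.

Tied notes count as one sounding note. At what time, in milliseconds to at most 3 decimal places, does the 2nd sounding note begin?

1. 0.0ms @ 0 + 1395.349ms (3)
2. 1395.349ms @ 3 + 1395.349ms (3)

note 2 onset = 3b = 1395.349ms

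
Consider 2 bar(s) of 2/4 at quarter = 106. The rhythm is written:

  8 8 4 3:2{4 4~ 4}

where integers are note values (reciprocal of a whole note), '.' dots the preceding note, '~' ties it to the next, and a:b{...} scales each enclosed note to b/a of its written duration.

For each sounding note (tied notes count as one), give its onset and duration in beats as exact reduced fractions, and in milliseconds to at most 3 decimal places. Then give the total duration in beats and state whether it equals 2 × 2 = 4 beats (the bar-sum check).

1) 0.0ms=0b +283.019ms=1/2b
2) 283.019ms=1/2b +283.019ms=1/2b
3) 566.038ms=1b +566.038ms=1b
4) 1132.075ms=2b +377.358ms=2/3b
5) 1509.434ms=8/3b +754.717ms=4/3b
Σ=4b of 4 (106bpm 2/4) — PASS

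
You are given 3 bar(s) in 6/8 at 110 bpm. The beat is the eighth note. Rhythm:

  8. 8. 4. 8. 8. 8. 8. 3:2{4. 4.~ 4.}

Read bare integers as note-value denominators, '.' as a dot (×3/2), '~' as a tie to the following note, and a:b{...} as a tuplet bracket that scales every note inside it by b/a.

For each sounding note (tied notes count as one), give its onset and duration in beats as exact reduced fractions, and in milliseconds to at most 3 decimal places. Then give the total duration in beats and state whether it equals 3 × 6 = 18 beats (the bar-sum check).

1) 0.0ms=0b +818.182ms=3/2b
2) 818.182ms=3/2b +818.182ms=3/2b
3) 1636.364ms=3b +1636.364ms=3b
4) 3272.727ms=6b +818.182ms=3/2b
5) 4090.909ms=15/2b +818.182ms=3/2b
6) 4909.091ms=9b +818.182ms=3/2b
7) 5727.273ms=21/2b +818.182ms=3/2b
8) 6545.455ms=12b +1090.909ms=2b
9) 7636.364ms=14b +2181.818ms=4b
Σ=18b of 18 (110bpm 6/8) — PASS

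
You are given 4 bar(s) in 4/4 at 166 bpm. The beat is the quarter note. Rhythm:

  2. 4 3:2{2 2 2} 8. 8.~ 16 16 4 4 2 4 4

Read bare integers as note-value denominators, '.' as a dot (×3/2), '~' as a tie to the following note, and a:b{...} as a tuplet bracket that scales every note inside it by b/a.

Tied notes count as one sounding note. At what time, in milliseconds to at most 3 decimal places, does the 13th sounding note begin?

note 13 onset = 15b = 5421.687ms

1. 0.0ms @ 0 + 1084.337ms (3)
2. 1084.337ms @ 3 + 361.446ms (1)
3. 1445.783ms @ 4 + 481.928ms (4/3)
4. 1927.711ms @ 16/3 + 481.928ms (4/3)
5. 2409.639ms @ 20/3 + 481.928ms (4/3)
6. 2891.566ms @ 8 + 271.084ms (3/4)
7. 3162.651ms @ 35/4 + 361.446ms (1)
8. 3524.096ms @ 39/4 + 90.361ms (1/4)
9. 3614.458ms @ 10 + 361.446ms (1)
10. 3975.904ms @ 11 + 361.446ms (1)
11. 4337.349ms @ 12 + 722.892ms (2)
12. 5060.241ms @ 14 + 361.446ms (1)
13. 5421.687ms @ 15 + 361.446ms (1)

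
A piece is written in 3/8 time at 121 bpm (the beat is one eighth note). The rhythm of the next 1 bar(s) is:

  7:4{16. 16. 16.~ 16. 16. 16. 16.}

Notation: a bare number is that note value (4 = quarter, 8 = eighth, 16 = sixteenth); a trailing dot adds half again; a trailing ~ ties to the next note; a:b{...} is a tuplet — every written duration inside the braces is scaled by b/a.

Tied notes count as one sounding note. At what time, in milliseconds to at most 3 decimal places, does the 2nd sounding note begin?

1. 0.0ms @ 0 + 212.515ms (3/7)
2. 212.515ms @ 3/7 + 212.515ms (3/7)
3. 425.03ms @ 6/7 + 425.03ms (6/7)
4. 850.059ms @ 12/7 + 212.515ms (3/7)
5. 1062.574ms @ 15/7 + 212.515ms (3/7)
6. 1275.089ms @ 18/7 + 212.515ms (3/7)

note 2 onset = 3/7b = 212.515ms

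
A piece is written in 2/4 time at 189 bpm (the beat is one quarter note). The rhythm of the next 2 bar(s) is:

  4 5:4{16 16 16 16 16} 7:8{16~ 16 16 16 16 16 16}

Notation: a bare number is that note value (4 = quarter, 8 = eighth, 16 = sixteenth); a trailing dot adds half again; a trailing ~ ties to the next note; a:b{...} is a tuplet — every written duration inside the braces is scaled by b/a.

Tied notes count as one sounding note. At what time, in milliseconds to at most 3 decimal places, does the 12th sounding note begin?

1. 0.0ms @ 0 + 317.46ms (1)
2. 317.46ms @ 1 + 63.492ms (1/5)
3. 380.952ms @ 6/5 + 63.492ms (1/5)
4. 444.444ms @ 7/5 + 63.492ms (1/5)
5. 507.937ms @ 8/5 + 63.492ms (1/5)
6. 571.429ms @ 9/5 + 63.492ms (1/5)
7. 634.921ms @ 2 + 181.406ms (4/7)
8. 816.327ms @ 18/7 + 90.703ms (2/7)
9. 907.029ms @ 20/7 + 90.703ms (2/7)
10. 997.732ms @ 22/7 + 90.703ms (2/7)
11. 1088.435ms @ 24/7 + 90.703ms (2/7)
12. 1179.138ms @ 26/7 + 90.703ms (2/7)

note 12 onset = 26/7b = 1179.138ms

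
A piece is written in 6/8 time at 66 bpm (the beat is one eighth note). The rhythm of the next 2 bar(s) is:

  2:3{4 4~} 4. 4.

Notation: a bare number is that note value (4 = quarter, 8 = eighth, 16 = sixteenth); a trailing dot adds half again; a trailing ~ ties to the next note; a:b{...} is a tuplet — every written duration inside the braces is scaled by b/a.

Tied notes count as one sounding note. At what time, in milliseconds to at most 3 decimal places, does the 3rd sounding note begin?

note 3 onset = 9b = 8181.818ms

1. 0.0ms @ 0 + 2727.273ms (3)
2. 2727.273ms @ 3 + 5454.545ms (6)
3. 8181.818ms @ 9 + 2727.273ms (3)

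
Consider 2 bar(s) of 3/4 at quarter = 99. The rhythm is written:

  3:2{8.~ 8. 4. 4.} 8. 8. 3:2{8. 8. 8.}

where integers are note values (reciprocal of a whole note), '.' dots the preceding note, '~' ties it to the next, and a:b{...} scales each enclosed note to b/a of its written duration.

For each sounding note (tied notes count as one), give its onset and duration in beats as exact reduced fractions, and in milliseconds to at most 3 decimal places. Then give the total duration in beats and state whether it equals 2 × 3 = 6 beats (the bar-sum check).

1) 0.0ms=0b +606.061ms=1b
2) 606.061ms=1b +606.061ms=1b
3) 1212.121ms=2b +606.061ms=1b
4) 1818.182ms=3b +454.545ms=3/4b
5) 2272.727ms=15/4b +454.545ms=3/4b
6) 2727.273ms=9/2b +303.03ms=1/2b
7) 3030.303ms=5b +303.03ms=1/2b
8) 3333.333ms=11/2b +303.03ms=1/2b
Σ=6b of 6 (99bpm 3/4) — PASS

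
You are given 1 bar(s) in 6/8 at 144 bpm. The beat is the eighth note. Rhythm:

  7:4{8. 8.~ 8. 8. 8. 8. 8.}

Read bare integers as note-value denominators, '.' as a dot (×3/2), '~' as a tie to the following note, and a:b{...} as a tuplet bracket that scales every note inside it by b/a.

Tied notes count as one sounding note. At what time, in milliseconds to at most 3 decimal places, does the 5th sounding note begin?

1. 0.0ms @ 0 + 357.143ms (6/7)
2. 357.143ms @ 6/7 + 714.286ms (12/7)
3. 1071.429ms @ 18/7 + 357.143ms (6/7)
4. 1428.571ms @ 24/7 + 357.143ms (6/7)
5. 1785.714ms @ 30/7 + 357.143ms (6/7)
6. 2142.857ms @ 36/7 + 357.143ms (6/7)

note 5 onset = 30/7b = 1785.714ms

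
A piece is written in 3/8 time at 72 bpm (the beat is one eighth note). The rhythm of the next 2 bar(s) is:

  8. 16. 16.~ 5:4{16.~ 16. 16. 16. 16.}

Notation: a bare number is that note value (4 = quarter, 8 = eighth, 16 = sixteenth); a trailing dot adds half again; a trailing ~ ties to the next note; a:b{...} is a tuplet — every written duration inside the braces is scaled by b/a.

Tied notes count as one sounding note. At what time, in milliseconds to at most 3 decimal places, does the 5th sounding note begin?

1. 0.0ms @ 0 + 1250.0ms (3/2)
2. 1250.0ms @ 3/2 + 625.0ms (3/4)
3. 1875.0ms @ 9/4 + 1625.0ms (39/20)
4. 3500.0ms @ 21/5 + 500.0ms (3/5)
5. 4000.0ms @ 24/5 + 500.0ms (3/5)
6. 4500.0ms @ 27/5 + 500.0ms (3/5)

note 5 onset = 24/5b = 4000.0ms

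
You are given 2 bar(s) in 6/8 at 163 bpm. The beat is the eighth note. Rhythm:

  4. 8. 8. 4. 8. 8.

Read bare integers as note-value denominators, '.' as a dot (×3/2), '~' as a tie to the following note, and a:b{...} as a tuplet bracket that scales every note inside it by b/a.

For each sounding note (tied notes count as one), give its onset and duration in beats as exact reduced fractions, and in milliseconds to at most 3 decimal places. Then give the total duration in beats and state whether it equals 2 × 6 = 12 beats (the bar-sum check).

1) 0.0ms=0b +1104.294ms=3b
2) 1104.294ms=3b +552.147ms=3/2b
3) 1656.442ms=9/2b +552.147ms=3/2b
4) 2208.589ms=6b +1104.294ms=3b
5) 3312.883ms=9b +552.147ms=3/2b
6) 3865.031ms=21/2b +552.147ms=3/2b
Σ=12b of 12 (163bpm 6/8) — PASS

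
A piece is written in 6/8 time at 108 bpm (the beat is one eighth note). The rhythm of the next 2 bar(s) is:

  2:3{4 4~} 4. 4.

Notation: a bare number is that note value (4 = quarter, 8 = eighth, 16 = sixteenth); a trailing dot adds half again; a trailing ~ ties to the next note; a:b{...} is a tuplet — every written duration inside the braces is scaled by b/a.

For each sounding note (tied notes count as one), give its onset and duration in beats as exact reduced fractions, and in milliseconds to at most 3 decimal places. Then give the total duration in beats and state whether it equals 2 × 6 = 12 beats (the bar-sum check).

1) 0.0ms=0b +1666.667ms=3b
2) 1666.667ms=3b +3333.333ms=6b
3) 5000.0ms=9b +1666.667ms=3b
Σ=12b of 12 (108bpm 6/8) — PASS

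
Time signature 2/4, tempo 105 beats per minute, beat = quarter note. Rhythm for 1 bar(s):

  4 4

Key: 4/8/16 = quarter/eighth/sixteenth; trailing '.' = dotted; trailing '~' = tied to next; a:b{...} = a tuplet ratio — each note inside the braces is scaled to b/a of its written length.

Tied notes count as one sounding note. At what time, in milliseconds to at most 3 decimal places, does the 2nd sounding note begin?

note 2 onset = 1b = 571.429ms

1. 0.0ms @ 0 + 571.429ms (1)
2. 571.429ms @ 1 + 571.429ms (1)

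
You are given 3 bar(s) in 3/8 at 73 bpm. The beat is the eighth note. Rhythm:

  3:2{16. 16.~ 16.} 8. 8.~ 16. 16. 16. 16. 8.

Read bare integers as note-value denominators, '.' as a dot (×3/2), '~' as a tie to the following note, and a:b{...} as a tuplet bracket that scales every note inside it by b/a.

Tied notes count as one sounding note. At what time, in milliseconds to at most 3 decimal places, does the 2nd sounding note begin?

note 2 onset = 1/2b = 410.959ms

1. 0.0ms @ 0 + 410.959ms (1/2)
2. 410.959ms @ 1/2 + 821.918ms (1)
3. 1232.877ms @ 3/2 + 1232.877ms (3/2)
4. 2465.753ms @ 3 + 1849.315ms (9/4)
5. 4315.068ms @ 21/4 + 616.438ms (3/4)
6. 4931.507ms @ 6 + 616.438ms (3/4)
7. 5547.945ms @ 27/4 + 616.438ms (3/4)
8. 6164.384ms @ 15/2 + 1232.877ms (3/2)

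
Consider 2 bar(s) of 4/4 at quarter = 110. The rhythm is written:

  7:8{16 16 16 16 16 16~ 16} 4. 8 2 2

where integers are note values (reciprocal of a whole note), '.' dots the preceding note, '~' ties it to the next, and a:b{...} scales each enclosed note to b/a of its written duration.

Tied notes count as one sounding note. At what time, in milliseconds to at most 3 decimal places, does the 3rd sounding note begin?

1. 0.0ms @ 0 + 155.844ms (2/7)
2. 155.844ms @ 2/7 + 155.844ms (2/7)
3. 311.688ms @ 4/7 + 155.844ms (2/7)
4. 467.532ms @ 6/7 + 155.844ms (2/7)
5. 623.377ms @ 8/7 + 155.844ms (2/7)
6. 779.221ms @ 10/7 + 311.688ms (4/7)
7. 1090.909ms @ 2 + 818.182ms (3/2)
8. 1909.091ms @ 7/2 + 272.727ms (1/2)
9. 2181.818ms @ 4 + 1090.909ms (2)
10. 3272.727ms @ 6 + 1090.909ms (2)

note 3 onset = 4/7b = 311.688ms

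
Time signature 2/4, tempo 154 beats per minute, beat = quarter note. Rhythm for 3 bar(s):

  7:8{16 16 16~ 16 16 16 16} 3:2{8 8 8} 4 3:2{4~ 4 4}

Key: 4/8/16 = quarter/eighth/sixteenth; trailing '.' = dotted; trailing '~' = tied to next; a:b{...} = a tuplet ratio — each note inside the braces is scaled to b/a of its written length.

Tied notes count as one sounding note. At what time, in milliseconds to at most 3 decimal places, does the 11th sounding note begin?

note 11 onset = 4b = 1558.442ms

1. 0.0ms @ 0 + 111.317ms (2/7)
2. 111.317ms @ 2/7 + 111.317ms (2/7)
3. 222.635ms @ 4/7 + 222.635ms (4/7)
4. 445.269ms @ 8/7 + 111.317ms (2/7)
5. 556.586ms @ 10/7 + 111.317ms (2/7)
6. 667.904ms @ 12/7 + 111.317ms (2/7)
7. 779.221ms @ 2 + 129.87ms (1/3)
8. 909.091ms @ 7/3 + 129.87ms (1/3)
9. 1038.961ms @ 8/3 + 129.87ms (1/3)
10. 1168.831ms @ 3 + 389.61ms (1)
11. 1558.442ms @ 4 + 519.481ms (4/3)
12. 2077.922ms @ 16/3 + 259.74ms (2/3)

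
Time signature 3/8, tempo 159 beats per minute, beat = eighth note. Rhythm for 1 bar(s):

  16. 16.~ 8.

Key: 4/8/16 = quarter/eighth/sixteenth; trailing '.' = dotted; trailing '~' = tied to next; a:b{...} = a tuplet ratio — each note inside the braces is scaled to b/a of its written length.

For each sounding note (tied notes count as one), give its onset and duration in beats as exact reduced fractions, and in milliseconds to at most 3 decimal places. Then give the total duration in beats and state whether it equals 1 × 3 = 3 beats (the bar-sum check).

1) 0.0ms=0b +283.019ms=3/4b
2) 283.019ms=3/4b +849.057ms=9/4b
Σ=3b of 3 (159bpm 3/8) — PASS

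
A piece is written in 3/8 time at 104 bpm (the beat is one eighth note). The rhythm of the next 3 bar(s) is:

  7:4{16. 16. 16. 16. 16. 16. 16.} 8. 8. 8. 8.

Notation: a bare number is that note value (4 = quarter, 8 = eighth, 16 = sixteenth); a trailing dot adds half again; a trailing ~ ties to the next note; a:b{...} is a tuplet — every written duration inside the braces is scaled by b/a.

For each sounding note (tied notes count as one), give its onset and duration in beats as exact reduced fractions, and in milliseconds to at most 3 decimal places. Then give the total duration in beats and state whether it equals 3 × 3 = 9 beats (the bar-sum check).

1) 0.0ms=0b +247.253ms=3/7b
2) 247.253ms=3/7b +247.253ms=3/7b
3) 494.505ms=6/7b +247.253ms=3/7b
4) 741.758ms=9/7b +247.253ms=3/7b
5) 989.011ms=12/7b +247.253ms=3/7b
6) 1236.264ms=15/7b +247.253ms=3/7b
7) 1483.516ms=18/7b +247.253ms=3/7b
8) 1730.769ms=3b +865.385ms=3/2b
9) 2596.154ms=9/2b +865.385ms=3/2b
10) 3461.538ms=6b +865.385ms=3/2b
11) 4326.923ms=15/2b +865.385ms=3/2b
Σ=9b of 9 (104bpm 3/8) — PASS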